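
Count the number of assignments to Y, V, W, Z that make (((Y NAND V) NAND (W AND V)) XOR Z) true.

Satisfying assignments: (0,0,0,0), (0,0,1,0), (0,1,0,0), (0,1,1,1), (1,0,0,0), (1,0,1,0), (1,1,0,0), (1,1,1,0)
Count: 8 out of 16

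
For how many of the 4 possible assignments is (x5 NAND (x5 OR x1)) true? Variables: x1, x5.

Satisfying assignments: (0,0), (1,0)
Count: 2 out of 4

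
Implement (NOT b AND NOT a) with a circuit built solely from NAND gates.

(((b NAND b) NAND (a NAND a)) NAND ((b NAND b) NAND (a NAND a)))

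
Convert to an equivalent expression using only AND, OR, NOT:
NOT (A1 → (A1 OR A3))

A1 AND NOT (A1 OR A3)
(Negated implication: NOT(A → B) = A AND NOT B)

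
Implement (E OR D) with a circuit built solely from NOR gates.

((E NOR D) NOR (E NOR D))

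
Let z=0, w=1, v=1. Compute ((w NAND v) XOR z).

Substituting: ((1 NAND 1) XOR 0)
= 0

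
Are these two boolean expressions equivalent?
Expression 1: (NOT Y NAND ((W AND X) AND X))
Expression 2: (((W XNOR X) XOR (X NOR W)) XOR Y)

No. Counterexample: with Y=0, W=0, X=0, Expression 1 = 1 but Expression 2 = 0.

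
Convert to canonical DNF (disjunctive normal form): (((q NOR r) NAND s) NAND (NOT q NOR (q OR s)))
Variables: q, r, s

(NOT q AND NOT r AND NOT s) OR (NOT q AND NOT r AND s) OR (NOT q AND r AND NOT s) OR (NOT q AND r AND s) OR (q AND NOT r AND NOT s) OR (q AND NOT r AND s) OR (q AND r AND NOT s) OR (q AND r AND s)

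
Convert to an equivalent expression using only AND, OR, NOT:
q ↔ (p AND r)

(q AND (p AND r)) OR (NOT q AND NOT (p AND r))
(Biconditional = both true or both false)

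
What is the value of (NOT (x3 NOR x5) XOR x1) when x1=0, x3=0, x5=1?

Substituting: (NOT (0 NOR 1) XOR 0)
= 1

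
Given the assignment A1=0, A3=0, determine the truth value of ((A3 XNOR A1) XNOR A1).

Substituting: ((0 XNOR 0) XNOR 0)
= 0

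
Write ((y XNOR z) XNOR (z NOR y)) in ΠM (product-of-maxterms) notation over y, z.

ΠM(3) = (NOT y OR NOT z)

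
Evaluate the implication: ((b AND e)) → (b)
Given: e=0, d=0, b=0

Antecedent ((b AND e)) = 0; consequent (b) = 0.
0 → 0 = 1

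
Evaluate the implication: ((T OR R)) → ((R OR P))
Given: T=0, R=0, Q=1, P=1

Antecedent ((T OR R)) = 0; consequent ((R OR P)) = 1.
0 → 1 = 1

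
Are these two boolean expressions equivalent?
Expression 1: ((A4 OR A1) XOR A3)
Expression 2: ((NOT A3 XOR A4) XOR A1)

No. Counterexample: with A4=0, A1=0, A3=0, Expression 1 = 0 but Expression 2 = 1.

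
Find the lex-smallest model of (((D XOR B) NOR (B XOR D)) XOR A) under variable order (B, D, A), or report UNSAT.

B=0, D=0, A=0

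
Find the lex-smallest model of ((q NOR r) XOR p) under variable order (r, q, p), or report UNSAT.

r=0, q=0, p=0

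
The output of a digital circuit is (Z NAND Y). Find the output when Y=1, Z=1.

Substituting: (1 NAND 1)
= 0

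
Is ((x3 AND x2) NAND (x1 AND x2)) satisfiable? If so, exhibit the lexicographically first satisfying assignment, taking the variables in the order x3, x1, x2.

x3=0, x1=0, x2=0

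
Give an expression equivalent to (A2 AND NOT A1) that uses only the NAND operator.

((A2 NAND (A1 NAND A1)) NAND (A2 NAND (A1 NAND A1)))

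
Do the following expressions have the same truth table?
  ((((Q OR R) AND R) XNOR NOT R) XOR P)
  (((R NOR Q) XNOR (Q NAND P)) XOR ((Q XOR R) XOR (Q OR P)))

No. Counterexample: with P=0, Q=0, R=0, Expression 1 = 0 but Expression 2 = 1.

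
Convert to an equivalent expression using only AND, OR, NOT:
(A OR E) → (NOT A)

NOT (A OR E) OR (NOT A)
(Implication elimination: A → B = NOT A OR B)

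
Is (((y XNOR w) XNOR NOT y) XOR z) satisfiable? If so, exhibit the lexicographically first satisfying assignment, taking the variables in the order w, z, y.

w=0, z=0, y=0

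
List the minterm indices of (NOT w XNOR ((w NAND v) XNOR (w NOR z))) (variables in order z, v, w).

Σm(0, 1, 2, 5) = (NOT z AND NOT v AND NOT w) OR (NOT z AND NOT v AND w) OR (NOT z AND v AND NOT w) OR (z AND NOT v AND w)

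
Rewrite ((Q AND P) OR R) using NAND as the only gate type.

((((Q NAND P) NAND (Q NAND P)) NAND ((Q NAND P) NAND (Q NAND P))) NAND (R NAND R))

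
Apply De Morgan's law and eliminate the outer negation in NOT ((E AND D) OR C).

NOT (E AND D) AND NOT C
De Morgan's: NOT(OR of terms) = AND of negations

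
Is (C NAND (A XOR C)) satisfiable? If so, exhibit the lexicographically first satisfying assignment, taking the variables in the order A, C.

A=0, C=0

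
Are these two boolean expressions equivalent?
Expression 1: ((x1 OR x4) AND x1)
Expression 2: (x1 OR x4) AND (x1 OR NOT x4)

Yes, they are equivalent — the two output columns agree on all 4 assignments:
x1 | x4 | Expression 1 | Expression 2
-------------------------------------
0 | 0 | 0 | 0
0 | 1 | 0 | 0
1 | 0 | 1 | 1
1 | 1 | 1 | 1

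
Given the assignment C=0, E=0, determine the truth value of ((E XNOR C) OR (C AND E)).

Substituting: ((0 XNOR 0) OR (0 AND 0))
= 1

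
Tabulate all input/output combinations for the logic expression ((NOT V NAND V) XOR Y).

Y | V | Output
--------------
0 | 0 | 1
0 | 1 | 1
1 | 0 | 0
1 | 1 | 0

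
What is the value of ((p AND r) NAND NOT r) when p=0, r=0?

Substituting: ((0 AND 0) NAND NOT 0)
= 1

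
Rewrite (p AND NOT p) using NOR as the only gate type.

((p NOR p) NOR ((p NOR p) NOR (p NOR p)))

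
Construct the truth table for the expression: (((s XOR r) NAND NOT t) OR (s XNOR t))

r | t | s | Output
------------------
0 | 0 | 0 | 1
0 | 0 | 1 | 0
0 | 1 | 0 | 1
0 | 1 | 1 | 1
1 | 0 | 0 | 1
1 | 0 | 1 | 1
1 | 1 | 0 | 1
1 | 1 | 1 | 1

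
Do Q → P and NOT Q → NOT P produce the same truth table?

No, Inverse is not equivalent to original (counterexample: P=0, Q=1)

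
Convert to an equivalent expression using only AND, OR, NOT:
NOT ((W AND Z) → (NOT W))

(W AND Z) AND W
(Negated implication: NOT(A → B) = A AND NOT B)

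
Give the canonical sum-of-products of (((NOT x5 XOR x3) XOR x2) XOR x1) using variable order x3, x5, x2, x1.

Σm(0, 3, 5, 6, 9, 10, 12, 15) = (NOT x3 AND NOT x5 AND NOT x2 AND NOT x1) OR (NOT x3 AND NOT x5 AND x2 AND x1) OR (NOT x3 AND x5 AND NOT x2 AND x1) OR (NOT x3 AND x5 AND x2 AND NOT x1) OR (x3 AND NOT x5 AND NOT x2 AND x1) OR (x3 AND NOT x5 AND x2 AND NOT x1) OR (x3 AND x5 AND NOT x2 AND NOT x1) OR (x3 AND x5 AND x2 AND x1)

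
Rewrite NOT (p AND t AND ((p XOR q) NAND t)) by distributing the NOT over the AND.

NOT p OR NOT t OR NOT ((p XOR q) NAND t)
De Morgan's: NOT(AND of terms) = OR of negations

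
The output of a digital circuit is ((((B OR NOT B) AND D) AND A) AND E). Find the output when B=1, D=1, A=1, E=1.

Substituting: ((((1 OR NOT 1) AND 1) AND 1) AND 1)
= 1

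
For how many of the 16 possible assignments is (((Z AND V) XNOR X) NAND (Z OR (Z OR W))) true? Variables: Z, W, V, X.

Satisfying assignments: (0,0,0,0), (0,0,0,1), (0,0,1,0), (0,0,1,1), (0,1,0,1), (0,1,1,1), (1,0,0,1), (1,0,1,0), (1,1,0,1), (1,1,1,0)
Count: 10 out of 16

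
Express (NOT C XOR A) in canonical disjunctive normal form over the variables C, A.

(NOT C AND NOT A) OR (C AND A)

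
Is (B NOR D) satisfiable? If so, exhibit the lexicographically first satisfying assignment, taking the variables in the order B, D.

B=0, D=0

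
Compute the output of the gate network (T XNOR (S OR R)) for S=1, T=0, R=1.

Substituting: (0 XNOR (1 OR 1))
= 0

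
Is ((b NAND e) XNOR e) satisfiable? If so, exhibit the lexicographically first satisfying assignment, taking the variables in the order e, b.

e=1, b=0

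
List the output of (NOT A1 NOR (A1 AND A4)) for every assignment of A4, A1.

A4 | A1 | Output
----------------
0 | 0 | 0
0 | 1 | 1
1 | 0 | 0
1 | 1 | 0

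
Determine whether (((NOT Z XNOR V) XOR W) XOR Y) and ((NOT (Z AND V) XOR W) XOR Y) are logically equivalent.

No. Counterexample: with V=0, Z=0, W=0, Y=0, Expression 1 = 0 but Expression 2 = 1.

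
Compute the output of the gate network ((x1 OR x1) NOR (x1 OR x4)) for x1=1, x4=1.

Substituting: ((1 OR 1) NOR (1 OR 1))
= 0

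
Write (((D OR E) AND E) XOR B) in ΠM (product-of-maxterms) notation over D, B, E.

ΠM(0, 3, 4, 7) = (D OR B OR E) AND (D OR NOT B OR NOT E) AND (NOT D OR B OR E) AND (NOT D OR NOT B OR NOT E)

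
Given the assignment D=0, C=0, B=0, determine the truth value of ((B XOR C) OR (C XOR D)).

Substituting: ((0 XOR 0) OR (0 XOR 0))
= 0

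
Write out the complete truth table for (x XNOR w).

w | x | Output
--------------
0 | 0 | 1
0 | 1 | 0
1 | 0 | 0
1 | 1 | 1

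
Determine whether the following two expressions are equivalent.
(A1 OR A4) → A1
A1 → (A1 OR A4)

No, Converse is not equivalent to original (counterexample: A1=0, A5=0, A4=1)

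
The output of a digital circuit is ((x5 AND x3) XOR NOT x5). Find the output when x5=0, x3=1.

Substituting: ((0 AND 1) XOR NOT 0)
= 1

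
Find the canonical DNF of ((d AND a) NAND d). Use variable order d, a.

(NOT d AND NOT a) OR (NOT d AND a) OR (d AND NOT a)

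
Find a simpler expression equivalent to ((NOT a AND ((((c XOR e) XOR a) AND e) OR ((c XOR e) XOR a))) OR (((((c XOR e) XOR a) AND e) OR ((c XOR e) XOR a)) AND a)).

By distribution ((E AND v) OR (E AND NOT v) = E) then absorption (E OR (E AND v) = E):
= ((c XOR e) XOR a)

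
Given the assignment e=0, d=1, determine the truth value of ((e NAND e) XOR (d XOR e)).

Substituting: ((0 NAND 0) XOR (1 XOR 0))
= 0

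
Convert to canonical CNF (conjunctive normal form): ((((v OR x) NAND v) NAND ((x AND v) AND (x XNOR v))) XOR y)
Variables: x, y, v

(x OR NOT y OR v) AND (x OR NOT y OR NOT v) AND (NOT x OR NOT y OR v) AND (NOT x OR NOT y OR NOT v)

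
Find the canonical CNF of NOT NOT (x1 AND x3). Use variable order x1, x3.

(x1 OR x3) AND (x1 OR NOT x3) AND (NOT x1 OR x3)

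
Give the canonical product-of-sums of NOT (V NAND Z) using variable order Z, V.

ΠM(0, 1, 2) = (Z OR V) AND (Z OR NOT V) AND (NOT Z OR V)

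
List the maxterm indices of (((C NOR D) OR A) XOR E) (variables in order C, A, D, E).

ΠM(1, 2, 5, 7, 8, 10, 13, 15) = (C OR A OR D OR NOT E) AND (C OR A OR NOT D OR E) AND (C OR NOT A OR D OR NOT E) AND (C OR NOT A OR NOT D OR NOT E) AND (NOT C OR A OR D OR E) AND (NOT C OR A OR NOT D OR E) AND (NOT C OR NOT A OR D OR NOT E) AND (NOT C OR NOT A OR NOT D OR NOT E)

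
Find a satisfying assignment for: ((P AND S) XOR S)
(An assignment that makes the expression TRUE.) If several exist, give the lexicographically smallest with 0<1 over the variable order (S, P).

S=1, P=0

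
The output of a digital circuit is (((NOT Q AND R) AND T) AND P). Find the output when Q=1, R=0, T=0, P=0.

Substituting: (((NOT 1 AND 0) AND 0) AND 0)
= 0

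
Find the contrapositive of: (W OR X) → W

Contrapositive: NOT W → NOT (W OR X)
Note: A statement and its contrapositive are logically equivalent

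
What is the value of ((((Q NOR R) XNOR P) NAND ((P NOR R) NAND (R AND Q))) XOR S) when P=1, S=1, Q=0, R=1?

Substituting: ((((0 NOR 1) XNOR 1) NAND ((1 NOR 1) NAND (1 AND 0))) XOR 1)
= 0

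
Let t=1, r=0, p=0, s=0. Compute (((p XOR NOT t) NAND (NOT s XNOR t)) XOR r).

Substituting: (((0 XOR NOT 1) NAND (NOT 0 XNOR 1)) XOR 0)
= 1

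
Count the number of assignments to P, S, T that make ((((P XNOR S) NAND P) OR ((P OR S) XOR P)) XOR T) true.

Satisfying assignments: (0,0,0), (0,1,0), (1,0,0), (1,1,1)
Count: 4 out of 8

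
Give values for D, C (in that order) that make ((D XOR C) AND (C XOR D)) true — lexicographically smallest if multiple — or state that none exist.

D=0, C=1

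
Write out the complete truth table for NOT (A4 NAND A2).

A4 | A2 | Output
----------------
0 | 0 | 0
0 | 1 | 0
1 | 0 | 0
1 | 1 | 1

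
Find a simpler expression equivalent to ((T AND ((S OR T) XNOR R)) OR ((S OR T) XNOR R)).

By absorption (E OR (E AND v) = E):
= ((S OR T) XNOR R)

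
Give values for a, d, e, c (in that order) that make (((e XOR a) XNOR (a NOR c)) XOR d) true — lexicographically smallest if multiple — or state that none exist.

a=0, d=0, e=0, c=1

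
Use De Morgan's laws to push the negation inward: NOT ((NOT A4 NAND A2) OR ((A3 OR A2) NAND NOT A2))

NOT (NOT A4 NAND A2) AND NOT ((A3 OR A2) NAND NOT A2)
De Morgan's: NOT(OR of terms) = AND of negations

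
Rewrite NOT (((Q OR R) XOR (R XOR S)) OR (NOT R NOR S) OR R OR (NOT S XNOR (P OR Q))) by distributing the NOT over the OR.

NOT ((Q OR R) XOR (R XOR S)) AND NOT (NOT R NOR S) AND NOT R AND NOT (NOT S XNOR (P OR Q))
De Morgan's: NOT(OR of terms) = AND of negations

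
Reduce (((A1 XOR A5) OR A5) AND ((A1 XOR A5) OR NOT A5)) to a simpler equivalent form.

By distribution ((E OR v) AND (E OR NOT v) = E):
= (A1 XOR A5)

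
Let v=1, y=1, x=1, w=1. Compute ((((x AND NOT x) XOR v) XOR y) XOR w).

Substituting: ((((1 AND NOT 1) XOR 1) XOR 1) XOR 1)
= 1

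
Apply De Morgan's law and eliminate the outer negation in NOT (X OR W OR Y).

NOT X AND NOT W AND NOT Y
De Morgan's: NOT(OR of terms) = AND of negations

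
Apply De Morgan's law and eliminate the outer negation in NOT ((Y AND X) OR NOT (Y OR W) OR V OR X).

NOT (Y AND X) AND (Y OR W) AND NOT V AND NOT X
De Morgan's: NOT(OR of terms) = AND of negations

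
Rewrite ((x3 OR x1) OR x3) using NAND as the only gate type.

((((x3 NAND x3) NAND (x1 NAND x1)) NAND ((x3 NAND x3) NAND (x1 NAND x1))) NAND (x3 NAND x3))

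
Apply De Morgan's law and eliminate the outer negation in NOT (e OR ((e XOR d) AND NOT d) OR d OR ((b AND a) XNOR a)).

NOT e AND NOT ((e XOR d) AND NOT d) AND NOT d AND NOT ((b AND a) XNOR a)
De Morgan's: NOT(OR of terms) = AND of negations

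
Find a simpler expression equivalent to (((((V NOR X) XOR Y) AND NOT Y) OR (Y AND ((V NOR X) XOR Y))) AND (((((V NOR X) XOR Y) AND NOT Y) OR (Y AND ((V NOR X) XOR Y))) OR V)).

By absorption (E AND (E OR v) = E) then distribution ((E AND v) OR (E AND NOT v) = E):
= ((V NOR X) XOR Y)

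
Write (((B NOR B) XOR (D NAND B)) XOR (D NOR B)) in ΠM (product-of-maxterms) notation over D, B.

ΠM(2, 3) = (NOT D OR B) AND (NOT D OR NOT B)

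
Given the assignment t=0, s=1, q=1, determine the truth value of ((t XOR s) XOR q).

Substituting: ((0 XOR 1) XOR 1)
= 0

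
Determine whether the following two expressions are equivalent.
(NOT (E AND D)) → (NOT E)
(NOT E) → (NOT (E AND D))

No, Converse is not equivalent to original (counterexample: D=0, A=0, E=1)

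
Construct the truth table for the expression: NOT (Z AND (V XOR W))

V | W | Z | Output
------------------
0 | 0 | 0 | 1
0 | 0 | 1 | 1
0 | 1 | 0 | 1
0 | 1 | 1 | 0
1 | 0 | 0 | 1
1 | 0 | 1 | 0
1 | 1 | 0 | 1
1 | 1 | 1 | 1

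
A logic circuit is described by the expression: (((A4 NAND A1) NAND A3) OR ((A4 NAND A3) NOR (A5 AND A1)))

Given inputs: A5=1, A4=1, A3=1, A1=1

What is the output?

Substituting: (((1 NAND 1) NAND 1) OR ((1 NAND 1) NOR (1 AND 1)))
= 1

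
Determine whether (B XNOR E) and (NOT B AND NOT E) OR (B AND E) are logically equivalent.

Yes, they are equivalent — the two output columns agree on all 4 assignments:
B | E | Expression 1 | Expression 2
-----------------------------------
0 | 0 | 1 | 1
0 | 1 | 0 | 0
1 | 0 | 0 | 0
1 | 1 | 1 | 1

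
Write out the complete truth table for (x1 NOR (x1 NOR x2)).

x2 | x1 | Output
----------------
0 | 0 | 0
0 | 1 | 0
1 | 0 | 1
1 | 1 | 0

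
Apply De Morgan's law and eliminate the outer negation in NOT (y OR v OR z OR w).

NOT y AND NOT v AND NOT z AND NOT w
De Morgan's: NOT(OR of terms) = AND of negations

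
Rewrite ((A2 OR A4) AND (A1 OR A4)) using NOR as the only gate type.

((((A2 NOR A4) NOR (A2 NOR A4)) NOR ((A2 NOR A4) NOR (A2 NOR A4))) NOR (((A1 NOR A4) NOR (A1 NOR A4)) NOR ((A1 NOR A4) NOR (A1 NOR A4))))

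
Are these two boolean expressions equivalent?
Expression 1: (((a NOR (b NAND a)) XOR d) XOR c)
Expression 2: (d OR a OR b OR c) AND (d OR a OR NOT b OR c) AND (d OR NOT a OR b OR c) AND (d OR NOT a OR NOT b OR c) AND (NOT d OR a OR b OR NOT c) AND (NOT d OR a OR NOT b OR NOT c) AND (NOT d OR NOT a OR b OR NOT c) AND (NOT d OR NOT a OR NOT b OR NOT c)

Yes, they are equivalent — the two output columns agree on all 16 assignments:
d | a | b | c | Expression 1 | Expression 2
-------------------------------------------
0 | 0 | 0 | 0 | 0 | 0
0 | 0 | 0 | 1 | 1 | 1
0 | 0 | 1 | 0 | 0 | 0
0 | 0 | 1 | 1 | 1 | 1
0 | 1 | 0 | 0 | 0 | 0
0 | 1 | 0 | 1 | 1 | 1
0 | 1 | 1 | 0 | 0 | 0
0 | 1 | 1 | 1 | 1 | 1
1 | 0 | 0 | 0 | 1 | 1
1 | 0 | 0 | 1 | 0 | 0
1 | 0 | 1 | 0 | 1 | 1
1 | 0 | 1 | 1 | 0 | 0
1 | 1 | 0 | 0 | 1 | 1
1 | 1 | 0 | 1 | 0 | 0
1 | 1 | 1 | 0 | 1 | 1
1 | 1 | 1 | 1 | 0 | 0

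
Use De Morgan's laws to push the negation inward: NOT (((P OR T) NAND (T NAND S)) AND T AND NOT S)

NOT ((P OR T) NAND (T NAND S)) OR NOT T OR S
De Morgan's: NOT(AND of terms) = OR of negations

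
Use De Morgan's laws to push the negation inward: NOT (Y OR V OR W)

NOT Y AND NOT V AND NOT W
De Morgan's: NOT(OR of terms) = AND of negations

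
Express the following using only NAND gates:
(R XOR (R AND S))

((R NAND (R NAND ((R NAND S) NAND (R NAND S)))) NAND (((R NAND S) NAND (R NAND S)) NAND (R NAND ((R NAND S) NAND (R NAND S)))))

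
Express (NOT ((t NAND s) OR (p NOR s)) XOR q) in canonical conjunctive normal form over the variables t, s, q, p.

(t OR s OR q OR p) AND (t OR s OR q OR NOT p) AND (t OR NOT s OR q OR p) AND (t OR NOT s OR q OR NOT p) AND (NOT t OR s OR q OR p) AND (NOT t OR s OR q OR NOT p) AND (NOT t OR NOT s OR NOT q OR p) AND (NOT t OR NOT s OR NOT q OR NOT p)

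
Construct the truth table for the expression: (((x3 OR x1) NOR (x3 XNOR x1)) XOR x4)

x4 | x1 | x3 | Output
---------------------
0 | 0 | 0 | 0
0 | 0 | 1 | 0
0 | 1 | 0 | 0
0 | 1 | 1 | 0
1 | 0 | 0 | 1
1 | 0 | 1 | 1
1 | 1 | 0 | 1
1 | 1 | 1 | 1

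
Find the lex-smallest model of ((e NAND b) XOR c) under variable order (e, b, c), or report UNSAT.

e=0, b=0, c=0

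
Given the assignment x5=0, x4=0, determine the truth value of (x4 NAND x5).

Substituting: (0 NAND 0)
= 1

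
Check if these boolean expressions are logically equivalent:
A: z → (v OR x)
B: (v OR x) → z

No, Converse is not equivalent to original (counterexample: z=0, v=0, x=1)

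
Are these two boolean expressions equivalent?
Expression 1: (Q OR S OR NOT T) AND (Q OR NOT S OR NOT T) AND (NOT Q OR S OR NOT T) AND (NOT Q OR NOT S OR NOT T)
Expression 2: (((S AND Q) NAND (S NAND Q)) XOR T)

Yes, they are equivalent — the two output columns agree on all 8 assignments:
Q | S | T | Expression 1 | Expression 2
---------------------------------------
0 | 0 | 0 | 1 | 1
0 | 0 | 1 | 0 | 0
0 | 1 | 0 | 1 | 1
0 | 1 | 1 | 0 | 0
1 | 0 | 0 | 1 | 1
1 | 0 | 1 | 0 | 0
1 | 1 | 0 | 1 | 1
1 | 1 | 1 | 0 | 0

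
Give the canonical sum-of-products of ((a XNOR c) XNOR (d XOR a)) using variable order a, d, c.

Σm(1, 2, 5, 6) = (NOT a AND NOT d AND c) OR (NOT a AND d AND NOT c) OR (a AND NOT d AND c) OR (a AND d AND NOT c)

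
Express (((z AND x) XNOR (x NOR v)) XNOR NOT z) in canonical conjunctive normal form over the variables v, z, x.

(v OR z OR x) AND (NOT v OR NOT z OR x)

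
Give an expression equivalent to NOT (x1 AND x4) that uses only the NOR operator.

(((x1 NOR x1) NOR (x4 NOR x4)) NOR ((x1 NOR x1) NOR (x4 NOR x4)))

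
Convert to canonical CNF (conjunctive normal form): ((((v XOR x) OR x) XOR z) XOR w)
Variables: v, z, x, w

(v OR z OR x OR w) AND (v OR z OR NOT x OR NOT w) AND (v OR NOT z OR x OR NOT w) AND (v OR NOT z OR NOT x OR w) AND (NOT v OR z OR x OR NOT w) AND (NOT v OR z OR NOT x OR NOT w) AND (NOT v OR NOT z OR x OR w) AND (NOT v OR NOT z OR NOT x OR w)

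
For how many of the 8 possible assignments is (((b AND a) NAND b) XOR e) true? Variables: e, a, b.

Satisfying assignments: (0,0,0), (0,0,1), (0,1,0), (1,1,1)
Count: 4 out of 8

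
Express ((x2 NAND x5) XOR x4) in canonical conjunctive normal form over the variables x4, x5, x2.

(x4 OR NOT x5 OR NOT x2) AND (NOT x4 OR x5 OR x2) AND (NOT x4 OR x5 OR NOT x2) AND (NOT x4 OR NOT x5 OR x2)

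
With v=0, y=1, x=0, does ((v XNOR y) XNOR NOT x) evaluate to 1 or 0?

Substituting: ((0 XNOR 1) XNOR NOT 0)
= 0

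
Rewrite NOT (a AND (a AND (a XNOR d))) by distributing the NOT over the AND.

NOT a OR NOT (a AND (a XNOR d))
De Morgan's: NOT(AND of terms) = OR of negations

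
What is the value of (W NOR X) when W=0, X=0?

Substituting: (0 NOR 0)
= 1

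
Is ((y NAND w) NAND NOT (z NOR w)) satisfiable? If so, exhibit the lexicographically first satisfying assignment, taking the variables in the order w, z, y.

w=0, z=0, y=0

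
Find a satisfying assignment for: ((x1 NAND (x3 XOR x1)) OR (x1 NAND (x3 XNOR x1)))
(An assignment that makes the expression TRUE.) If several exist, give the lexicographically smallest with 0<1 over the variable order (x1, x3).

x1=0, x3=0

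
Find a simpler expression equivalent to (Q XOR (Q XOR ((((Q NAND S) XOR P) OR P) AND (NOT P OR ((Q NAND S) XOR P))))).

By XOR self-cancellation ((E XOR v) XOR v = E) then distribution ((E OR v) AND (E OR NOT v) = E):
= ((Q NAND S) XOR P)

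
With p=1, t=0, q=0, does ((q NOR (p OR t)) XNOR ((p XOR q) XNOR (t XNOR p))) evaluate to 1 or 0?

Substituting: ((0 NOR (1 OR 0)) XNOR ((1 XOR 0) XNOR (0 XNOR 1)))
= 1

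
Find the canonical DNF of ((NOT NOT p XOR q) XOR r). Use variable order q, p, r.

(NOT q AND NOT p AND r) OR (NOT q AND p AND NOT r) OR (q AND NOT p AND NOT r) OR (q AND p AND r)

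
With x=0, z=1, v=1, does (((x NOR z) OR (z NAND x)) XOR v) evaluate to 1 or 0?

Substituting: (((0 NOR 1) OR (1 NAND 0)) XOR 1)
= 0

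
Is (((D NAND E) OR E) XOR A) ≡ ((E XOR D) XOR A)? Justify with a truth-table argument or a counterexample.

No. Counterexample: with A=0, E=0, D=0, Expression 1 = 1 but Expression 2 = 0.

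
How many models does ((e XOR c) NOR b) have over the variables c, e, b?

Satisfying assignments: (0,0,0), (1,1,0)
Count: 2 out of 8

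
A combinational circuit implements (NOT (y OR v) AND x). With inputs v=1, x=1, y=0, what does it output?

Substituting: (NOT (0 OR 1) AND 1)
= 0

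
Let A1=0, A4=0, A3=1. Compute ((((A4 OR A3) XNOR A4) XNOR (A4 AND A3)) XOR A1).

Substituting: ((((0 OR 1) XNOR 0) XNOR (0 AND 1)) XOR 0)
= 1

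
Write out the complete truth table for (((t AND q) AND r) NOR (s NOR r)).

r | q | s | t | Output
----------------------
0 | 0 | 0 | 0 | 0
0 | 0 | 0 | 1 | 0
0 | 0 | 1 | 0 | 1
0 | 0 | 1 | 1 | 1
0 | 1 | 0 | 0 | 0
0 | 1 | 0 | 1 | 0
0 | 1 | 1 | 0 | 1
0 | 1 | 1 | 1 | 1
1 | 0 | 0 | 0 | 1
1 | 0 | 0 | 1 | 1
1 | 0 | 1 | 0 | 1
1 | 0 | 1 | 1 | 1
1 | 1 | 0 | 0 | 1
1 | 1 | 0 | 1 | 0
1 | 1 | 1 | 0 | 1
1 | 1 | 1 | 1 | 0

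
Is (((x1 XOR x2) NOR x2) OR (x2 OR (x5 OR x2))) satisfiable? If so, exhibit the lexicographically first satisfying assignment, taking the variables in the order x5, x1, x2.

x5=0, x1=0, x2=0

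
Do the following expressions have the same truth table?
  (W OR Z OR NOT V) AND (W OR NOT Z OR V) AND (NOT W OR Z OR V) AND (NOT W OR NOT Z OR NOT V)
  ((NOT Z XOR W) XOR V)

Yes, they are equivalent — the two output columns agree on all 8 assignments:
W | Z | V | Expression 1 | Expression 2
---------------------------------------
0 | 0 | 0 | 1 | 1
0 | 0 | 1 | 0 | 0
0 | 1 | 0 | 0 | 0
0 | 1 | 1 | 1 | 1
1 | 0 | 0 | 0 | 0
1 | 0 | 1 | 1 | 1
1 | 1 | 0 | 1 | 1
1 | 1 | 1 | 0 | 0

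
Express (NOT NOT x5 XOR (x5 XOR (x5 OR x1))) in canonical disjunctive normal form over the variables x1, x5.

(NOT x1 AND x5) OR (x1 AND NOT x5) OR (x1 AND x5)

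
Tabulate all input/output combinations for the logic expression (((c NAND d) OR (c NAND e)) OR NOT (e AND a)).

c | a | d | e | Output
----------------------
0 | 0 | 0 | 0 | 1
0 | 0 | 0 | 1 | 1
0 | 0 | 1 | 0 | 1
0 | 0 | 1 | 1 | 1
0 | 1 | 0 | 0 | 1
0 | 1 | 0 | 1 | 1
0 | 1 | 1 | 0 | 1
0 | 1 | 1 | 1 | 1
1 | 0 | 0 | 0 | 1
1 | 0 | 0 | 1 | 1
1 | 0 | 1 | 0 | 1
1 | 0 | 1 | 1 | 1
1 | 1 | 0 | 0 | 1
1 | 1 | 0 | 1 | 1
1 | 1 | 1 | 0 | 1
1 | 1 | 1 | 1 | 0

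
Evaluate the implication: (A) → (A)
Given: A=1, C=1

Antecedent (A) = 1; consequent (A) = 1.
1 → 1 = 1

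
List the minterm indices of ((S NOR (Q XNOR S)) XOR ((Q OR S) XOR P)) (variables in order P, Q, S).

Σm(1, 3, 4, 6) = (NOT P AND NOT Q AND S) OR (NOT P AND Q AND S) OR (P AND NOT Q AND NOT S) OR (P AND Q AND NOT S)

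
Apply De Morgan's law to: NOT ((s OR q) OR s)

NOT (s OR q) AND NOT s
De Morgan's: NOT(OR of terms) = AND of negations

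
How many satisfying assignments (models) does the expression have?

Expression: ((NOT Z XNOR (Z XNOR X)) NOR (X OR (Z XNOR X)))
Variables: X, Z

No assignment satisfies the expression.
Count: 0 out of 4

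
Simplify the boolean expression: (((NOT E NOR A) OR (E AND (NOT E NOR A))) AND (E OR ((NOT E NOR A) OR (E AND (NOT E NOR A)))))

By absorption (E AND (E OR v) = E) then absorption (E OR (E AND v) = E):
= (NOT E NOR A)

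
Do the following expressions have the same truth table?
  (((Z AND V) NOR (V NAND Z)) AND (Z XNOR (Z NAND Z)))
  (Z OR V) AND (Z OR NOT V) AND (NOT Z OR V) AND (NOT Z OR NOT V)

Yes, they are equivalent — the two output columns agree on all 4 assignments:
Z | V | Expression 1 | Expression 2
-----------------------------------
0 | 0 | 0 | 0
0 | 1 | 0 | 0
1 | 0 | 0 | 0
1 | 1 | 0 | 0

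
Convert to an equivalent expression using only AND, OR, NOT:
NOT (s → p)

s AND NOT p
(Negated implication: NOT(A → B) = A AND NOT B)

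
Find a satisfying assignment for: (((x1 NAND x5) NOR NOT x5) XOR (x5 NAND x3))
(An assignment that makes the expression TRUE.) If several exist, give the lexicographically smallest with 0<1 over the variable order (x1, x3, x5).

x1=0, x3=0, x5=0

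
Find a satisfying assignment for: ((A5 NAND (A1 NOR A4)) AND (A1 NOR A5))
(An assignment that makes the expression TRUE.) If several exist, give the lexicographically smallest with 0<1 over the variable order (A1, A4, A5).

A1=0, A4=0, A5=0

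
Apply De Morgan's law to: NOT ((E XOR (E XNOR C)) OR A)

NOT (E XOR (E XNOR C)) AND NOT A
De Morgan's: NOT(OR of terms) = AND of negations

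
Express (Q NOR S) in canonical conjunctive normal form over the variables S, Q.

(S OR NOT Q) AND (NOT S OR Q) AND (NOT S OR NOT Q)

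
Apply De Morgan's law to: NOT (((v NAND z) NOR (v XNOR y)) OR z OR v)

NOT ((v NAND z) NOR (v XNOR y)) AND NOT z AND NOT v
De Morgan's: NOT(OR of terms) = AND of negations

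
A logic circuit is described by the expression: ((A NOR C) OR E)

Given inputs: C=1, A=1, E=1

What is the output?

Substituting: ((1 NOR 1) OR 1)
= 1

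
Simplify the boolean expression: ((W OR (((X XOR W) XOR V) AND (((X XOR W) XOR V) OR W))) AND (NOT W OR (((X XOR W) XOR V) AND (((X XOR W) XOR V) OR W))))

By distribution ((E OR v) AND (E OR NOT v) = E) then absorption (E AND (E OR v) = E):
= ((X XOR W) XOR V)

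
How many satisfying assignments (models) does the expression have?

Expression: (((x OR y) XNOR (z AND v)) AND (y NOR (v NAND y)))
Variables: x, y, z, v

No assignment satisfies the expression.
Count: 0 out of 16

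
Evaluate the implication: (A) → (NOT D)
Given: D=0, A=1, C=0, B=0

Antecedent (A) = 1; consequent (NOT D) = 1.
1 → 1 = 1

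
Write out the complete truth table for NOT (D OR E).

D | E | Output
--------------
0 | 0 | 1
0 | 1 | 0
1 | 0 | 0
1 | 1 | 0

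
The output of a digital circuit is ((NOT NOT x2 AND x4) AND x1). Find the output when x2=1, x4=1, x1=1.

Substituting: ((NOT NOT 1 AND 1) AND 1)
= 1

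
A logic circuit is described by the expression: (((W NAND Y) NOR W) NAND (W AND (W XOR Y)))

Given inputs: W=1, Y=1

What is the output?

Substituting: (((1 NAND 1) NOR 1) NAND (1 AND (1 XOR 1)))
= 1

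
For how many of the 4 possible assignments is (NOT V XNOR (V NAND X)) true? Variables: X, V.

Satisfying assignments: (0,0), (1,0), (1,1)
Count: 3 out of 4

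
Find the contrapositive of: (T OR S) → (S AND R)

Contrapositive: NOT (S AND R) → NOT (T OR S)
Note: A statement and its contrapositive are logically equivalent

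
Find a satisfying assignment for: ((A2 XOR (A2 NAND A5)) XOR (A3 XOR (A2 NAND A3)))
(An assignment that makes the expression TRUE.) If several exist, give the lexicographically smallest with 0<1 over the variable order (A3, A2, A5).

A3=0, A2=1, A5=0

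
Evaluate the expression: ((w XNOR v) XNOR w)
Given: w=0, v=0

Substituting: ((0 XNOR 0) XNOR 0)
= 0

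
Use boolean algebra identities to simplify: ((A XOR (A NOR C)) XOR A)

By XOR self-cancellation ((E XOR v) XOR v = E):
= (A NOR C)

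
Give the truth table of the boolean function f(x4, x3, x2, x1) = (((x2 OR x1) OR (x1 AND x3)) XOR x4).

x4 | x3 | x2 | x1 | Output
--------------------------
0 | 0 | 0 | 0 | 0
0 | 0 | 0 | 1 | 1
0 | 0 | 1 | 0 | 1
0 | 0 | 1 | 1 | 1
0 | 1 | 0 | 0 | 0
0 | 1 | 0 | 1 | 1
0 | 1 | 1 | 0 | 1
0 | 1 | 1 | 1 | 1
1 | 0 | 0 | 0 | 1
1 | 0 | 0 | 1 | 0
1 | 0 | 1 | 0 | 0
1 | 0 | 1 | 1 | 0
1 | 1 | 0 | 0 | 1
1 | 1 | 0 | 1 | 0
1 | 1 | 1 | 0 | 0
1 | 1 | 1 | 1 | 0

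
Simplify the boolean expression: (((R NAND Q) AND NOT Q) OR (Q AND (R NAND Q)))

By distribution ((E AND v) OR (E AND NOT v) = E):
= (R NAND Q)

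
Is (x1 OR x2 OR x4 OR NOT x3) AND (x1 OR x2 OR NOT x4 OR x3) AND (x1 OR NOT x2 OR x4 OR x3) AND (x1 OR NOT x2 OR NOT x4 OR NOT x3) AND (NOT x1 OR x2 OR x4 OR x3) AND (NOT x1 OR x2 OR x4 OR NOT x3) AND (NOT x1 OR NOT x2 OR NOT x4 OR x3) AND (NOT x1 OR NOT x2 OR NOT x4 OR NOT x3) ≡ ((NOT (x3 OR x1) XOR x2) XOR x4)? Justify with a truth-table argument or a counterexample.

Yes, they are equivalent — the two output columns agree on all 16 assignments:
x1 | x2 | x4 | x3 | Expression 1 | Expression 2
-----------------------------------------------
0 | 0 | 0 | 0 | 1 | 1
0 | 0 | 0 | 1 | 0 | 0
0 | 0 | 1 | 0 | 0 | 0
0 | 0 | 1 | 1 | 1 | 1
0 | 1 | 0 | 0 | 0 | 0
0 | 1 | 0 | 1 | 1 | 1
0 | 1 | 1 | 0 | 1 | 1
0 | 1 | 1 | 1 | 0 | 0
1 | 0 | 0 | 0 | 0 | 0
1 | 0 | 0 | 1 | 0 | 0
1 | 0 | 1 | 0 | 1 | 1
1 | 0 | 1 | 1 | 1 | 1
1 | 1 | 0 | 0 | 1 | 1
1 | 1 | 0 | 1 | 1 | 1
1 | 1 | 1 | 0 | 0 | 0
1 | 1 | 1 | 1 | 0 | 0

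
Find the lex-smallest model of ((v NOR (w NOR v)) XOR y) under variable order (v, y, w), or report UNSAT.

v=0, y=0, w=1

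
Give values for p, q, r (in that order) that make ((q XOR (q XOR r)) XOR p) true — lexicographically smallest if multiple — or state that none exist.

p=0, q=0, r=1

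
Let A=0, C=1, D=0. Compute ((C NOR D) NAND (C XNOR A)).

Substituting: ((1 NOR 0) NAND (1 XNOR 0))
= 1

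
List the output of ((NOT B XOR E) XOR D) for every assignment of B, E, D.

B | E | D | Output
------------------
0 | 0 | 0 | 1
0 | 0 | 1 | 0
0 | 1 | 0 | 0
0 | 1 | 1 | 1
1 | 0 | 0 | 0
1 | 0 | 1 | 1
1 | 1 | 0 | 1
1 | 1 | 1 | 0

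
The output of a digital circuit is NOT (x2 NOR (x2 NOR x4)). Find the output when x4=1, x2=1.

Substituting: NOT (1 NOR (1 NOR 1))
= 1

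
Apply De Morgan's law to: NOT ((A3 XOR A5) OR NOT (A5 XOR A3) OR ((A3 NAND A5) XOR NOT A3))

NOT (A3 XOR A5) AND (A5 XOR A3) AND NOT ((A3 NAND A5) XOR NOT A3)
De Morgan's: NOT(OR of terms) = AND of negations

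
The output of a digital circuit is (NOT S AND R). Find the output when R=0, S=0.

Substituting: (NOT 0 AND 0)
= 0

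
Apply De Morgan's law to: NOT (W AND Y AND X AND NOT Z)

NOT W OR NOT Y OR NOT X OR Z
De Morgan's: NOT(AND of terms) = OR of negations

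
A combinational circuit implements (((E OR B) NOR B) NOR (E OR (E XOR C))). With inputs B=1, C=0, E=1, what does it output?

Substituting: (((1 OR 1) NOR 1) NOR (1 OR (1 XOR 0)))
= 0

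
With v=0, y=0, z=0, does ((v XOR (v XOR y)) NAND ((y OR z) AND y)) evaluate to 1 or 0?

Substituting: ((0 XOR (0 XOR 0)) NAND ((0 OR 0) AND 0))
= 1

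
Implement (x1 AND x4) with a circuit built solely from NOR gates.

((x1 NOR x1) NOR (x4 NOR x4))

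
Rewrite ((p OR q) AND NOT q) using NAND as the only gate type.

((((p NAND p) NAND (q NAND q)) NAND (q NAND q)) NAND (((p NAND p) NAND (q NAND q)) NAND (q NAND q)))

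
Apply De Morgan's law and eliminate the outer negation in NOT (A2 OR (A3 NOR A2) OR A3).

NOT A2 AND NOT (A3 NOR A2) AND NOT A3
De Morgan's: NOT(OR of terms) = AND of negations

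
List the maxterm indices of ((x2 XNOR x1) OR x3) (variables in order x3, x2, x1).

ΠM(1, 2) = (x3 OR x2 OR NOT x1) AND (x3 OR NOT x2 OR x1)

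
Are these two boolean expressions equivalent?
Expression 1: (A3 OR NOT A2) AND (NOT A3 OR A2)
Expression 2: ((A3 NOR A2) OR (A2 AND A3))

Yes, they are equivalent — the two output columns agree on all 4 assignments:
A3 | A2 | Expression 1 | Expression 2
-------------------------------------
0 | 0 | 1 | 1
0 | 1 | 0 | 0
1 | 0 | 0 | 0
1 | 1 | 1 | 1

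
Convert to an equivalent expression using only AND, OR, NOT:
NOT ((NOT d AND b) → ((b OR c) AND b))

(NOT d AND b) AND NOT ((b OR c) AND b)
(Negated implication: NOT(A → B) = A AND NOT B)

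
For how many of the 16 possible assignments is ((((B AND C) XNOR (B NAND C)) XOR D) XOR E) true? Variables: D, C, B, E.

Satisfying assignments: (0,0,0,1), (0,0,1,1), (0,1,0,1), (0,1,1,1), (1,0,0,0), (1,0,1,0), (1,1,0,0), (1,1,1,0)
Count: 8 out of 16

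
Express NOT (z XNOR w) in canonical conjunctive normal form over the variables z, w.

(z OR w) AND (NOT z OR NOT w)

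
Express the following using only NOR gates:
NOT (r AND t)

(((r NOR r) NOR (t NOR t)) NOR ((r NOR r) NOR (t NOR t)))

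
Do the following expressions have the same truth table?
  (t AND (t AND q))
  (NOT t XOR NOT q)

No. Counterexample: with q=0, t=1, Expression 1 = 0 but Expression 2 = 1.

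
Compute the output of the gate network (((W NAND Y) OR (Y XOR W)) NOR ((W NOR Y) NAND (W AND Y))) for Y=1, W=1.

Substituting: (((1 NAND 1) OR (1 XOR 1)) NOR ((1 NOR 1) NAND (1 AND 1)))
= 0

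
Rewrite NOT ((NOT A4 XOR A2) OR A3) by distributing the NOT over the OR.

NOT (NOT A4 XOR A2) AND NOT A3
De Morgan's: NOT(OR of terms) = AND of negations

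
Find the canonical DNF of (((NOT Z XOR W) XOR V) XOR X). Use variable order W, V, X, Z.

(NOT W AND NOT V AND NOT X AND NOT Z) OR (NOT W AND NOT V AND X AND Z) OR (NOT W AND V AND NOT X AND Z) OR (NOT W AND V AND X AND NOT Z) OR (W AND NOT V AND NOT X AND Z) OR (W AND NOT V AND X AND NOT Z) OR (W AND V AND NOT X AND NOT Z) OR (W AND V AND X AND Z)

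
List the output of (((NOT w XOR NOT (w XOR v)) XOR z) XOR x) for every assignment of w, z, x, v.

w | z | x | v | Output
----------------------
0 | 0 | 0 | 0 | 0
0 | 0 | 0 | 1 | 1
0 | 0 | 1 | 0 | 1
0 | 0 | 1 | 1 | 0
0 | 1 | 0 | 0 | 1
0 | 1 | 0 | 1 | 0
0 | 1 | 1 | 0 | 0
0 | 1 | 1 | 1 | 1
1 | 0 | 0 | 0 | 0
1 | 0 | 0 | 1 | 1
1 | 0 | 1 | 0 | 1
1 | 0 | 1 | 1 | 0
1 | 1 | 0 | 0 | 1
1 | 1 | 0 | 1 | 0
1 | 1 | 1 | 0 | 0
1 | 1 | 1 | 1 | 1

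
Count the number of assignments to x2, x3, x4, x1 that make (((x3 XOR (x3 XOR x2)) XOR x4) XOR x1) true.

Satisfying assignments: (0,0,0,1), (0,0,1,0), (0,1,0,1), (0,1,1,0), (1,0,0,0), (1,0,1,1), (1,1,0,0), (1,1,1,1)
Count: 8 out of 16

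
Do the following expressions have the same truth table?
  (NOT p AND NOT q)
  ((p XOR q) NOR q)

Yes, they are equivalent — the two output columns agree on all 4 assignments:
p | q | Expression 1 | Expression 2
-----------------------------------
0 | 0 | 1 | 1
0 | 1 | 0 | 0
1 | 0 | 0 | 0
1 | 1 | 0 | 0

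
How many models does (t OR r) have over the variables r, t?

Satisfying assignments: (0,1), (1,0), (1,1)
Count: 3 out of 4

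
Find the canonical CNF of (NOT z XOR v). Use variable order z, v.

(z OR NOT v) AND (NOT z OR v)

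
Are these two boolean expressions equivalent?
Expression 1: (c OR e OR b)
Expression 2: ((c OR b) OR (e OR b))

Yes, they are equivalent — the two output columns agree on all 8 assignments:
c | e | b | Expression 1 | Expression 2
---------------------------------------
0 | 0 | 0 | 0 | 0
0 | 0 | 1 | 1 | 1
0 | 1 | 0 | 1 | 1
0 | 1 | 1 | 1 | 1
1 | 0 | 0 | 1 | 1
1 | 0 | 1 | 1 | 1
1 | 1 | 0 | 1 | 1
1 | 1 | 1 | 1 | 1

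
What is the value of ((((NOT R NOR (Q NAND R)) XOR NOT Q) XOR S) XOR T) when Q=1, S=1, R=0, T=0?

Substituting: ((((NOT 0 NOR (1 NAND 0)) XOR NOT 1) XOR 1) XOR 0)
= 1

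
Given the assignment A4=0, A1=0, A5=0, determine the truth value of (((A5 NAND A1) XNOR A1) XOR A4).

Substituting: (((0 NAND 0) XNOR 0) XOR 0)
= 0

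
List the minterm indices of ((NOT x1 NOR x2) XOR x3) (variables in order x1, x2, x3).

Σm(1, 3, 4, 7) = (NOT x1 AND NOT x2 AND x3) OR (NOT x1 AND x2 AND x3) OR (x1 AND NOT x2 AND NOT x3) OR (x1 AND x2 AND x3)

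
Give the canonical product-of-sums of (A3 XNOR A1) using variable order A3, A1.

ΠM(1, 2) = (A3 OR NOT A1) AND (NOT A3 OR A1)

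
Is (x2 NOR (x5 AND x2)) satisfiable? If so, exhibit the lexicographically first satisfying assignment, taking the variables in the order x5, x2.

x5=0, x2=0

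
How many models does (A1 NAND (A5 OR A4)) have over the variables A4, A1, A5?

Satisfying assignments: (0,0,0), (0,0,1), (0,1,0), (1,0,0), (1,0,1)
Count: 5 out of 8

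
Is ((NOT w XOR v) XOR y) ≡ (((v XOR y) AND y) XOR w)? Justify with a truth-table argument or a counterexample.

No. Counterexample: with v=0, y=0, w=0, Expression 1 = 1 but Expression 2 = 0.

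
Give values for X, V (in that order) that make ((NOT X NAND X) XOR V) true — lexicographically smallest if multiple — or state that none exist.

X=0, V=0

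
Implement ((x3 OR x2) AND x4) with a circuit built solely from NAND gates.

((((x3 NAND x3) NAND (x2 NAND x2)) NAND x4) NAND (((x3 NAND x3) NAND (x2 NAND x2)) NAND x4))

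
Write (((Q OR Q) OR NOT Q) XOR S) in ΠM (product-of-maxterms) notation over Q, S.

ΠM(1, 3) = (Q OR NOT S) AND (NOT Q OR NOT S)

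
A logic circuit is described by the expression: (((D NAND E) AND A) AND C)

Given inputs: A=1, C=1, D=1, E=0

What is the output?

Substituting: (((1 NAND 0) AND 1) AND 1)
= 1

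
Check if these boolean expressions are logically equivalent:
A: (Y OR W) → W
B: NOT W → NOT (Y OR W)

Yes, Contrapositive is always equivalent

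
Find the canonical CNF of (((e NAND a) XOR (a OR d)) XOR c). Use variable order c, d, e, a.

(c OR d OR e OR NOT a) AND (c OR NOT d OR e OR a) AND (c OR NOT d OR e OR NOT a) AND (c OR NOT d OR NOT e OR a) AND (NOT c OR d OR e OR a) AND (NOT c OR d OR NOT e OR a) AND (NOT c OR d OR NOT e OR NOT a) AND (NOT c OR NOT d OR NOT e OR NOT a)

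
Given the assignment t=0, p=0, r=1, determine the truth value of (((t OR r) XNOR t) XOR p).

Substituting: (((0 OR 1) XNOR 0) XOR 0)
= 0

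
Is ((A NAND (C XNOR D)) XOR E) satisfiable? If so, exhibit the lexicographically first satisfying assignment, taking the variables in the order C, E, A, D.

C=0, E=0, A=0, D=0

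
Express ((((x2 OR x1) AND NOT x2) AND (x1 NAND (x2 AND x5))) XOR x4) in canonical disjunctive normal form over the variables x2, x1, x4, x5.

(NOT x2 AND NOT x1 AND x4 AND NOT x5) OR (NOT x2 AND NOT x1 AND x4 AND x5) OR (NOT x2 AND x1 AND NOT x4 AND NOT x5) OR (NOT x2 AND x1 AND NOT x4 AND x5) OR (x2 AND NOT x1 AND x4 AND NOT x5) OR (x2 AND NOT x1 AND x4 AND x5) OR (x2 AND x1 AND x4 AND NOT x5) OR (x2 AND x1 AND x4 AND x5)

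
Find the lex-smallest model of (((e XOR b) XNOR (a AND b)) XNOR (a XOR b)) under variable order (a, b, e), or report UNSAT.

a=0, b=0, e=1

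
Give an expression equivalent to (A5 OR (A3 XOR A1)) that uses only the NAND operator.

((A5 NAND A5) NAND (((A3 NAND (A3 NAND A1)) NAND (A1 NAND (A3 NAND A1))) NAND ((A3 NAND (A3 NAND A1)) NAND (A1 NAND (A3 NAND A1)))))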